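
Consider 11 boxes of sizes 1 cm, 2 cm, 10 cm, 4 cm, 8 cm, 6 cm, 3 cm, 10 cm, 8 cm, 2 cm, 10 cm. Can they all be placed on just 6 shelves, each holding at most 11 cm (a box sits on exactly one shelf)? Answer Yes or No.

Total = 64 cm; ⌈64/11⌉ = 6.
The bound of 6 does not rule out 6, but exhaustive search shows no assignment into 6 shelves of capacity 11 cm exists — the minimum is 7.

No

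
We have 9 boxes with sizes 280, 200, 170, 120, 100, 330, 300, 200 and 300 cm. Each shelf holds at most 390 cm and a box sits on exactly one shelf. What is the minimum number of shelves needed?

Total = 330 + 300 + 300 + 280 + 200 + 200 + 170 + 120 + 100 = 2000 cm.
Lower bound: ⌈2000/390⌉ = 6 shelves.
A packing using 6 shelves:
  shelf 1: 330 = 330
  shelf 2: 300 = 300
  shelf 3: 300 = 300
  shelf 4: 280 + 100 = 380
  shelf 5: 200 + 170 = 370
  shelf 6: 200 + 120 = 320
This matches the lower bound, so 6 is optimal.

6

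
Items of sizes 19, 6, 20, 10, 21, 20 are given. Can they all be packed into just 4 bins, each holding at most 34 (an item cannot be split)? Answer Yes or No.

A valid assignment using 4 bins:
  bin 1: 21 + 10 = 31
  bin 2: 20 + 6 = 26
  bin 3: 20 = 20
  bin 4: 19 = 19
Every load is within 34, so 4 bins suffice.

Yes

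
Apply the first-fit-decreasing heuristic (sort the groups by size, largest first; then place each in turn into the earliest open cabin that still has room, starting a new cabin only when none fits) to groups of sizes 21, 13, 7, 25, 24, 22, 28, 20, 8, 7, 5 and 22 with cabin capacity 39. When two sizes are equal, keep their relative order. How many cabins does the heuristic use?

7

Sorted descending: 28, 25, 24, 22, 22, 21, 20, 13, 8, 7, 7, 5.
  28 → cabin 1 (new)  [load 28/39]
  25 → cabin 2 (new)  [load 25/39]
  24 → cabin 3 (new)  [load 24/39]
  22 → cabin 4 (new)  [load 22/39]
  22 → cabin 5 (new)  [load 22/39]
  21 → cabin 6 (new)  [load 21/39]
  20 → cabin 7 (new)  [load 20/39]
  13 → cabin 2  [load 38/39]
  8 → cabin 1  [load 36/39]
  7 → cabin 3  [load 31/39]
  7 → cabin 3  [load 38/39]
  5 → cabin 4  [load 27/39]
7 cabins opened.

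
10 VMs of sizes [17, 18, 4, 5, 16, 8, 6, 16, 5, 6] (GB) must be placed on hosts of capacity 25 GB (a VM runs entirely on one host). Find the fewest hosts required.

Total = 18 + 17 + 16 + 16 + 8 + 6 + 6 + 5 + 5 + 4 = 101 GB.
Lower bound: ⌈101/25⌉ = 5 hosts.
A packing using 5 hosts:
  host 1: 18 + 6 = 24
  host 2: 17 + 8 = 25
  host 3: 16 + 6 = 22
  host 4: 16 + 5 + 4 = 25
  host 5: 5 = 5
This matches the lower bound, so 5 is optimal.

5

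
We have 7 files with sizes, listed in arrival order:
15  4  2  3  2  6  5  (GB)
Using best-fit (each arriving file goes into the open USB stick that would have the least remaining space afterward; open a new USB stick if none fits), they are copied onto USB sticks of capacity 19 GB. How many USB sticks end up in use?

  15 → USB stick 1 (new)  [load 15/19]
  4 → USB stick 1  [load 19/19]
  2 → USB stick 2 (new)  [load 2/19]
  3 → USB stick 2  [load 5/19]
  2 → USB stick 2  [load 7/19]
  6 → USB stick 2  [load 13/19]
  5 → USB stick 2  [load 18/19]
2 USB sticks opened.

2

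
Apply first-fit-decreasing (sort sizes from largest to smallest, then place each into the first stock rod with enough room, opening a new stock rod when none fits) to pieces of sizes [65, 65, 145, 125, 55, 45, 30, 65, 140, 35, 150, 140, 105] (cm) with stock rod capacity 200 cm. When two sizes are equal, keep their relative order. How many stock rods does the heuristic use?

Sorted descending: 150, 145, 140, 140, 125, 105, 65, 65, 65, 55, 45, 35, 30.
  150 → stock rod 1 (new)  [load 150/200]
  145 → stock rod 2 (new)  [load 145/200]
  140 → stock rod 3 (new)  [load 140/200]
  140 → stock rod 4 (new)  [load 140/200]
  125 → stock rod 5 (new)  [load 125/200]
  105 → stock rod 6 (new)  [load 105/200]
  65 → stock rod 5  [load 190/200]
  65 → stock rod 6  [load 170/200]
  65 → stock rod 7 (new)  [load 65/200]
  55 → stock rod 2  [load 200/200]
  45 → stock rod 1  [load 195/200]
  35 → stock rod 3  [load 175/200]
  30 → stock rod 4  [load 170/200]
7 stock rods opened.

7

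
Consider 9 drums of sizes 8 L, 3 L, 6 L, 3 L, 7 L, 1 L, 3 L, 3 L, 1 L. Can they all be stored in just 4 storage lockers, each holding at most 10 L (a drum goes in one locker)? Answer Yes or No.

Yes

A valid assignment using 4 storage lockers:
  locker 1: 8 + 1 + 1 = 10
  locker 2: 7 + 3 = 10
  locker 3: 6 + 3 = 9
  locker 4: 3 + 3 = 6
Every load is within 10 L, so 4 storage lockers suffice.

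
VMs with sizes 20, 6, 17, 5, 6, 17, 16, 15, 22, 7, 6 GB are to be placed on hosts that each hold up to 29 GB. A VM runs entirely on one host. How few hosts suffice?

Total = 22 + 20 + 17 + 17 + 16 + 15 + 7 + 6 + 6 + 6 + 5 = 137 GB.
Lower bound: ⌈137/29⌉ = 5 hosts.
Also, 6 VMs each exceed 29/2 GB, and no two of those can share a host, so at least 6 hosts are needed.
A packing using 6 hosts:
  host 1: 22 + 7 = 29
  host 2: 20 + 6 = 26
  host 3: 17 + 6 + 6 = 29
  host 4: 17 + 5 = 22
  host 5: 16 = 16
  host 6: 15 = 15
This matches the lower bound, so 6 is optimal.

6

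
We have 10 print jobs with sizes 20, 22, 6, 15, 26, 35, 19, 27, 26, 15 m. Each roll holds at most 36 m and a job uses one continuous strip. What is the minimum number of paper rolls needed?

7

Total = 35 + 27 + 26 + 26 + 22 + 20 + 19 + 15 + 15 + 6 = 211 m.
Lower bound: ⌈211/36⌉ = 6 paper rolls.
Also, 7 print jobs each exceed 18 m, and no two of those can share a roll, so at least 7 paper rolls are needed.
A packing using 7 paper rolls:
  roll 1: 35 = 35
  roll 2: 27 + 6 = 33
  roll 3: 26 = 26
  roll 4: 26 = 26
  roll 5: 22 = 22
  roll 6: 20 + 15 = 35
  roll 7: 19 + 15 = 34
This matches the lower bound, so 7 is optimal.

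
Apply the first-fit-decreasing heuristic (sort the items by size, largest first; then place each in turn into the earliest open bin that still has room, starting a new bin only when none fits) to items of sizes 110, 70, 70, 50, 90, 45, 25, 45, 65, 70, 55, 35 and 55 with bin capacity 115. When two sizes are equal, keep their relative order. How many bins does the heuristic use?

7

Sorted descending: 110, 90, 70, 70, 70, 65, 55, 55, 50, 45, 45, 35, 25.
  110 → bin 1 (new)  [load 110/115]
  90 → bin 2 (new)  [load 90/115]
  70 → bin 3 (new)  [load 70/115]
  70 → bin 4 (new)  [load 70/115]
  70 → bin 5 (new)  [load 70/115]
  65 → bin 6 (new)  [load 65/115]
  55 → bin 7 (new)  [load 55/115]
  55 → bin 7  [load 110/115]
  50 → bin 6  [load 115/115]
  45 → bin 3  [load 115/115]
  45 → bin 4  [load 115/115]
  35 → bin 5  [load 105/115]
  25 → bin 2  [load 115/115]
7 bins opened.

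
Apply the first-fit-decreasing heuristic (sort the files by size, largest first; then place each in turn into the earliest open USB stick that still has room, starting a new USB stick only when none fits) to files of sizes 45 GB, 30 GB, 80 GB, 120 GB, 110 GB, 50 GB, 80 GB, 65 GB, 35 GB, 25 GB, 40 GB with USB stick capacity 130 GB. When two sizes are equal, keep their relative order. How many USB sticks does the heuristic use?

Sorted descending: 120, 110, 80, 80, 65, 50, 45, 40, 35, 30, 25.
  120 → USB stick 1 (new)  [load 120/130]
  110 → USB stick 2 (new)  [load 110/130]
  80 → USB stick 3 (new)  [load 80/130]
  80 → USB stick 4 (new)  [load 80/130]
  65 → USB stick 5 (new)  [load 65/130]
  50 → USB stick 3  [load 130/130]
  45 → USB stick 4  [load 125/130]
  40 → USB stick 5  [load 105/130]
  35 → USB stick 6 (new)  [load 35/130]
  30 → USB stick 6  [load 65/130]
  25 → USB stick 5  [load 130/130]
6 USB sticks opened.

6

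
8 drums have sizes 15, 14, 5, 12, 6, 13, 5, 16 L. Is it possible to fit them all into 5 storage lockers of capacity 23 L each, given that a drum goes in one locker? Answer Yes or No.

Yes

A valid assignment using 5 storage lockers:
  locker 1: 16 + 6 = 22
  locker 2: 15 + 5 = 20
  locker 3: 14 + 5 = 19
  locker 4: 13 = 13
  locker 5: 12 = 12
Every load is within 23 L, so 5 storage lockers suffice.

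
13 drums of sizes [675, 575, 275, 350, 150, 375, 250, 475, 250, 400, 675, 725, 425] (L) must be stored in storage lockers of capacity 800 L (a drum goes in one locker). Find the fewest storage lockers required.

Total = 725 + 675 + 675 + 575 + 475 + 425 + 400 + 375 + 350 + 275 + 250 + 250 + 150 = 5600 L.
Lower bound: ⌈5600/800⌉ = 7 storage lockers.
A packing using 8 storage lockers:
  locker 1: 725 = 725
  locker 2: 675 = 675
  locker 3: 675 = 675
  locker 4: 575 + 150 = 725
  locker 5: 475 + 275 = 750
  locker 6: 425 + 375 = 800
  locker 7: 400 + 350 = 750
  locker 8: 250 + 250 = 500
No arrangement into 7 storage lockers stays within capacity, so 8 is optimal.

8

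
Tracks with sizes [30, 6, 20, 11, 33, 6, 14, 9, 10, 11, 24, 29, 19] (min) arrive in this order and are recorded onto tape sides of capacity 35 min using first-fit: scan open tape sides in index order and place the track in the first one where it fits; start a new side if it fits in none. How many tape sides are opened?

  30 → side 1 (new)  [load 30/35]
  6 → side 2 (new)  [load 6/35]
  20 → side 2  [load 26/35]
  11 → side 3 (new)  [load 11/35]
  33 → side 4 (new)  [load 33/35]
  6 → side 2  [load 32/35]
  14 → side 3  [load 25/35]
  9 → side 3  [load 34/35]
  10 → side 5 (new)  [load 10/35]
  11 → side 5  [load 21/35]
  24 → side 6 (new)  [load 24/35]
  29 → side 7 (new)  [load 29/35]
  19 → side 8 (new)  [load 19/35]
8 tape sides opened.

8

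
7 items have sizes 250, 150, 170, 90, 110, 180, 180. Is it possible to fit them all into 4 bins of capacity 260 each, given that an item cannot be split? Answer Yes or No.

Total = 1130; ⌈1130/260⌉ = 5.
At least 5 bins are required, but only 4 are allowed.

No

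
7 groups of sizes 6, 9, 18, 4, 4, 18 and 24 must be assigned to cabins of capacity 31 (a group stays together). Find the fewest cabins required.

3

Total = 24 + 18 + 18 + 9 + 6 + 4 + 4 = 83.
Lower bound: ⌈83/31⌉ = 3 cabins.
A packing using 3 cabins:
  cabin 1: 24 + 6 = 30
  cabin 2: 18 + 9 + 4 = 31
  cabin 3: 18 + 4 = 22
This matches the lower bound, so 3 is optimal.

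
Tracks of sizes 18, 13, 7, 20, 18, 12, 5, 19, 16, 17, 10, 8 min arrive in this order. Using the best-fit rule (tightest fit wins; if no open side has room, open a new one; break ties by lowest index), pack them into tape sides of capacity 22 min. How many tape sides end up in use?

  18 → side 1 (new)  [load 18/22]
  13 → side 2 (new)  [load 13/22]
  7 → side 2  [load 20/22]
  20 → side 3 (new)  [load 20/22]
  18 → side 4 (new)  [load 18/22]
  12 → side 5 (new)  [load 12/22]
  5 → side 5  [load 17/22]
  19 → side 6 (new)  [load 19/22]
  16 → side 7 (new)  [load 16/22]
  17 → side 8 (new)  [load 17/22]
  10 → side 9 (new)  [load 10/22]
  8 → side 9  [load 18/22]
9 tape sides opened.

9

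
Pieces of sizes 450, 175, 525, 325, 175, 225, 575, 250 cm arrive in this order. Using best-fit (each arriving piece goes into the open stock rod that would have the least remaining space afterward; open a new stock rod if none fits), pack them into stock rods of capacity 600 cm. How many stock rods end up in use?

  450 → stock rod 1 (new)  [load 450/600]
  175 → stock rod 2 (new)  [load 175/600]
  525 → stock rod 3 (new)  [load 525/600]
  325 → stock rod 2  [load 500/600]
  175 → stock rod 4 (new)  [load 175/600]
  225 → stock rod 4  [load 400/600]
  575 → stock rod 5 (new)  [load 575/600]
  250 → stock rod 6 (new)  [load 250/600]
6 stock rods opened.

6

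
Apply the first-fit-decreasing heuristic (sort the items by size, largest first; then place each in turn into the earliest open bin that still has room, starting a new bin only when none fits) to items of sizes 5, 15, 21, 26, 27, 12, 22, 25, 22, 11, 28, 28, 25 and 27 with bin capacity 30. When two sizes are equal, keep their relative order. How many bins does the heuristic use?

Sorted descending: 28, 28, 27, 27, 26, 25, 25, 22, 22, 21, 15, 12, 11, 5.
  28 → bin 1 (new)  [load 28/30]
  28 → bin 2 (new)  [load 28/30]
  27 → bin 3 (new)  [load 27/30]
  27 → bin 4 (new)  [load 27/30]
  26 → bin 5 (new)  [load 26/30]
  25 → bin 6 (new)  [load 25/30]
  25 → bin 7 (new)  [load 25/30]
  22 → bin 8 (new)  [load 22/30]
  22 → bin 9 (new)  [load 22/30]
  21 → bin 10 (new)  [load 21/30]
  15 → bin 11 (new)  [load 15/30]
  12 → bin 11  [load 27/30]
  11 → bin 12 (new)  [load 11/30]
  5 → bin 6  [load 30/30]
12 bins opened.

12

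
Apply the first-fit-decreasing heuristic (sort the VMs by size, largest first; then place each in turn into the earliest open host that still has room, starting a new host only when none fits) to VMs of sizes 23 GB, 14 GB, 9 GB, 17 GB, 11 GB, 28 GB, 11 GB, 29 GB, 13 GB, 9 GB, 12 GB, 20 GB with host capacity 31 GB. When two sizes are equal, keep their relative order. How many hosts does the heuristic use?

7

Sorted descending: 29, 28, 23, 20, 17, 14, 13, 12, 11, 11, 9, 9.
  29 → host 1 (new)  [load 29/31]
  28 → host 2 (new)  [load 28/31]
  23 → host 3 (new)  [load 23/31]
  20 → host 4 (new)  [load 20/31]
  17 → host 5 (new)  [load 17/31]
  14 → host 5  [load 31/31]
  13 → host 6 (new)  [load 13/31]
  12 → host 6  [load 25/31]
  11 → host 4  [load 31/31]
  11 → host 7 (new)  [load 11/31]
  9 → host 7  [load 20/31]
  9 → host 7  [load 29/31]
7 hosts opened.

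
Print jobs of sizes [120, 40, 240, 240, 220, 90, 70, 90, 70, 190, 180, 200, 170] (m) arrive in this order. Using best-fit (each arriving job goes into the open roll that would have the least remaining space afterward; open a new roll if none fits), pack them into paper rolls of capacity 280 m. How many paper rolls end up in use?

9

  120 → roll 1 (new)  [load 120/280]
  40 → roll 1  [load 160/280]
  240 → roll 2 (new)  [load 240/280]
  240 → roll 3 (new)  [load 240/280]
  220 → roll 4 (new)  [load 220/280]
  90 → roll 1  [load 250/280]
  70 → roll 5 (new)  [load 70/280]
  90 → roll 5  [load 160/280]
  70 → roll 5  [load 230/280]
  190 → roll 6 (new)  [load 190/280]
  180 → roll 7 (new)  [load 180/280]
  200 → roll 8 (new)  [load 200/280]
  170 → roll 9 (new)  [load 170/280]
9 paper rolls opened.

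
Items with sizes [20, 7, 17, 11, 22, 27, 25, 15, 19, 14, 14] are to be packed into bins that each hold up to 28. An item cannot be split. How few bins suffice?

8

Total = 27 + 25 + 22 + 20 + 19 + 17 + 15 + 14 + 14 + 11 + 7 = 191.
Lower bound: ⌈191/28⌉ = 7 bins.
A packing using 8 bins:
  bin 1: 27 = 27
  bin 2: 25 = 25
  bin 3: 22 = 22
  bin 4: 20 + 7 = 27
  bin 5: 19 = 19
  bin 6: 17 + 11 = 28
  bin 7: 15 = 15
  bin 8: 14 + 14 = 28
No arrangement into 7 bins stays within capacity, so 8 is optimal.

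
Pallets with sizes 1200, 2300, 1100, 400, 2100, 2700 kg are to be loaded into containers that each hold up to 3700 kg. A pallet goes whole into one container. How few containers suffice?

Total = 2700 + 2300 + 2100 + 1200 + 1100 + 400 = 9800 kg.
Lower bound: ⌈9800/3700⌉ = 3 containers.
A packing using 3 containers:
  container 1: 2700 + 400 = 3100
  container 2: 2300 + 1200 = 3500
  container 3: 2100 + 1100 = 3200
This matches the lower bound, so 3 is optimal.

3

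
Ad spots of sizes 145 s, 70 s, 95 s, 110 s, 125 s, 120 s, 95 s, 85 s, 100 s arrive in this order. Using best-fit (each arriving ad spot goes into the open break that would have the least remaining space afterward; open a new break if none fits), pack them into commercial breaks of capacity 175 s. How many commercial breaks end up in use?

  145 → break 1 (new)  [load 145/175]
  70 → break 2 (new)  [load 70/175]
  95 → break 2  [load 165/175]
  110 → break 3 (new)  [load 110/175]
  125 → break 4 (new)  [load 125/175]
  120 → break 5 (new)  [load 120/175]
  95 → break 6 (new)  [load 95/175]
  85 → break 7 (new)  [load 85/175]
  100 → break 8 (new)  [load 100/175]
8 commercial breaks opened.

8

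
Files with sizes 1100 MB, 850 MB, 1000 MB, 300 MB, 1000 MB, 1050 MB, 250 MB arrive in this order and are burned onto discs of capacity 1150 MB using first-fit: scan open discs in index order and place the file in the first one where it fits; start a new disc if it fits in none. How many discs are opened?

6

  1100 → disc 1 (new)  [load 1100/1150]
  850 → disc 2 (new)  [load 850/1150]
  1000 → disc 3 (new)  [load 1000/1150]
  300 → disc 2  [load 1150/1150]
  1000 → disc 4 (new)  [load 1000/1150]
  1050 → disc 5 (new)  [load 1050/1150]
  250 → disc 6 (new)  [load 250/1150]
6 discs opened.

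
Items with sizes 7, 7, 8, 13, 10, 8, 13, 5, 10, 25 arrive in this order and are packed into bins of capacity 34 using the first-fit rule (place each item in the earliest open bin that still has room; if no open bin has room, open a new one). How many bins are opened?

4

  7 → bin 1 (new)  [load 7/34]
  7 → bin 1  [load 14/34]
  8 → bin 1  [load 22/34]
  13 → bin 2 (new)  [load 13/34]
  10 → bin 1  [load 32/34]
  8 → bin 2  [load 21/34]
  13 → bin 2  [load 34/34]
  5 → bin 3 (new)  [load 5/34]
  10 → bin 3  [load 15/34]
  25 → bin 4 (new)  [load 25/34]
4 bins opened.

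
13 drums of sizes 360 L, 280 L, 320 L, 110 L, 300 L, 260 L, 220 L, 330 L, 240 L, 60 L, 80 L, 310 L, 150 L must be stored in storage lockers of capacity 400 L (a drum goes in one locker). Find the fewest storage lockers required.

Total = 360 + 330 + 320 + 310 + 300 + 280 + 260 + 240 + 220 + 150 + 110 + 80 + 60 = 3020 L.
Lower bound: ⌈3020/400⌉ = 8 storage lockers.
Also, 9 drums each exceed 200 L, and no two of those can share a locker, so at least 9 storage lockers are needed.
A packing using 9 storage lockers:
  locker 1: 360 = 360
  locker 2: 330 + 60 = 390
  locker 3: 320 + 80 = 400
  locker 4: 310 = 310
  locker 5: 300 = 300
  locker 6: 280 + 110 = 390
  locker 7: 260 = 260
  locker 8: 240 + 150 = 390
  locker 9: 220 = 220
This matches the lower bound, so 9 is optimal.

9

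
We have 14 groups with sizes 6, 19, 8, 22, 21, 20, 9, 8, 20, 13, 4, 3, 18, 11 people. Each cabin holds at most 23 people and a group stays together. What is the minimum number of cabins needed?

Total = 22 + 21 + 20 + 20 + 19 + 18 + 13 + 11 + 9 + 8 + 8 + 6 + 4 + 3 = 182 people.
Lower bound: ⌈182/23⌉ = 8 cabins.
A packing using 9 cabins:
  cabin 1: 22 = 22
  cabin 2: 21 = 21
  cabin 3: 20 + 3 = 23
  cabin 4: 20 = 20
  cabin 5: 19 + 4 = 23
  cabin 6: 18 = 18
  cabin 7: 13 + 9 = 22
  cabin 8: 11 + 8 = 19
  cabin 9: 8 + 6 = 14
No arrangement into 8 cabins stays within capacity, so 9 is optimal.

9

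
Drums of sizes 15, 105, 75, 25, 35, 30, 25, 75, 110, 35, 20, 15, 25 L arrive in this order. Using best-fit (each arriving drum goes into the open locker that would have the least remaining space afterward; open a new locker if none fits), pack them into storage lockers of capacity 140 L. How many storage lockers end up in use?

5

  15 → locker 1 (new)  [load 15/140]
  105 → locker 1  [load 120/140]
  75 → locker 2 (new)  [load 75/140]
  25 → locker 2  [load 100/140]
  35 → locker 2  [load 135/140]
  30 → locker 3 (new)  [load 30/140]
  25 → locker 3  [load 55/140]
  75 → locker 3  [load 130/140]
  110 → locker 4 (new)  [load 110/140]
  35 → locker 5 (new)  [load 35/140]
  20 → locker 1  [load 140/140]
  15 → locker 4  [load 125/140]
  25 → locker 5  [load 60/140]
5 storage lockers opened.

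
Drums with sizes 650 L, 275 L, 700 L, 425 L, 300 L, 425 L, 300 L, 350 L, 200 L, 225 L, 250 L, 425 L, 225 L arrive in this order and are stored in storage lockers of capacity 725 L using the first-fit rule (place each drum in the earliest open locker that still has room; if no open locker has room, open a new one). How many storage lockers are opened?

  650 → locker 1 (new)  [load 650/725]
  275 → locker 2 (new)  [load 275/725]
  700 → locker 3 (new)  [load 700/725]
  425 → locker 2  [load 700/725]
  300 → locker 4 (new)  [load 300/725]
  425 → locker 4  [load 725/725]
  300 → locker 5 (new)  [load 300/725]
  350 → locker 5  [load 650/725]
  200 → locker 6 (new)  [load 200/725]
  225 → locker 6  [load 425/725]
  250 → locker 6  [load 675/725]
  425 → locker 7 (new)  [load 425/725]
  225 → locker 7  [load 650/725]
7 storage lockers opened.

7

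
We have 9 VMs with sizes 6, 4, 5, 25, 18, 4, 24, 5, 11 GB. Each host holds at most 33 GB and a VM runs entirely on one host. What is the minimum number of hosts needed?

4

Total = 25 + 24 + 18 + 11 + 6 + 5 + 5 + 4 + 4 = 102 GB.
Lower bound: ⌈102/33⌉ = 4 hosts.
A packing using 4 hosts:
  host 1: 25 + 6 = 31
  host 2: 24 + 5 + 4 = 33
  host 3: 18 + 11 + 4 = 33
  host 4: 5 = 5
This matches the lower bound, so 4 is optimal.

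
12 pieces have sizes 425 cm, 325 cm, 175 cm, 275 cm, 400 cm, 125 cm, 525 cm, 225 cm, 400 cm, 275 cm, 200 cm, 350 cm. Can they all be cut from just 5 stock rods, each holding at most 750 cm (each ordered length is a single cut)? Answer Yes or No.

Yes

A valid assignment using 5 stock rods:
  stock rod 1: 525 + 225 = 750
  stock rod 2: 425 + 325 = 750
  stock rod 3: 400 + 350 = 750
  stock rod 4: 400 + 200 + 125 = 725
  stock rod 5: 275 + 275 + 175 = 725
Every load is within 750 cm, so 5 stock rods suffice.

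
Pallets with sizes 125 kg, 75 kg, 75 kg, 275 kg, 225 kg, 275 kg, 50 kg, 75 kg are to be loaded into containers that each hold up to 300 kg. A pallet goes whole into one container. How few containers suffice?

5

Total = 275 + 275 + 225 + 125 + 75 + 75 + 75 + 50 = 1175 kg.
Lower bound: ⌈1175/300⌉ = 4 containers.
A packing using 5 containers:
  container 1: 275 = 275
  container 2: 275 = 275
  container 3: 225 + 75 = 300
  container 4: 125 + 75 + 75 = 275
  container 5: 50 = 50
No arrangement into 4 containers stays within capacity, so 5 is optimal.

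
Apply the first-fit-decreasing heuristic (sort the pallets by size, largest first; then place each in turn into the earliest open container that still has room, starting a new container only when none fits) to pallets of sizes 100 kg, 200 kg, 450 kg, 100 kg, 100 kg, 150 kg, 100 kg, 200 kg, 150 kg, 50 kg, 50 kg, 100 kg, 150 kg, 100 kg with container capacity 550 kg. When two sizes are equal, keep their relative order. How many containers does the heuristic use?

4

Sorted descending: 450, 200, 200, 150, 150, 150, 100, 100, 100, 100, 100, 100, 50, 50.
  450 → container 1 (new)  [load 450/550]
  200 → container 2 (new)  [load 200/550]
  200 → container 2  [load 400/550]
  150 → container 2  [load 550/550]
  150 → container 3 (new)  [load 150/550]
  150 → container 3  [load 300/550]
  100 → container 1  [load 550/550]
  100 → container 3  [load 400/550]
  100 → container 3  [load 500/550]
  100 → container 4 (new)  [load 100/550]
  100 → container 4  [load 200/550]
  100 → container 4  [load 300/550]
  50 → container 3  [load 550/550]
  50 → container 4  [load 350/550]
4 containers opened.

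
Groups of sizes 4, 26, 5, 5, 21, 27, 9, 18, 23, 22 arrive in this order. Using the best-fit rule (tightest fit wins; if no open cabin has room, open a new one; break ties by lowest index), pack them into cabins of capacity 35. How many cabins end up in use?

6

  4 → cabin 1 (new)  [load 4/35]
  26 → cabin 1  [load 30/35]
  5 → cabin 1  [load 35/35]
  5 → cabin 2 (new)  [load 5/35]
  21 → cabin 2  [load 26/35]
  27 → cabin 3 (new)  [load 27/35]
  9 → cabin 2  [load 35/35]
  18 → cabin 4 (new)  [load 18/35]
  23 → cabin 5 (new)  [load 23/35]
  22 → cabin 6 (new)  [load 22/35]
6 cabins opened.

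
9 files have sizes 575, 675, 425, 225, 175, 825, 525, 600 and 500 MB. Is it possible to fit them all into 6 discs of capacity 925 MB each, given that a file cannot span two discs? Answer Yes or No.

A valid assignment using 6 discs:
  disc 1: 825 = 825
  disc 2: 675 + 225 = 900
  disc 3: 600 + 175 = 775
  disc 4: 575 = 575
  disc 5: 525 = 525
  disc 6: 500 + 425 = 925
Every load is within 925 MB, so 6 discs suffice.

Yes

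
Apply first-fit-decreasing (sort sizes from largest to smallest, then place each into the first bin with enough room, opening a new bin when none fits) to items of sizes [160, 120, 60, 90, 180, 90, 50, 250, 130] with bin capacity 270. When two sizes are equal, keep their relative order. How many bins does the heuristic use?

Sorted descending: 250, 180, 160, 130, 120, 90, 90, 60, 50.
  250 → bin 1 (new)  [load 250/270]
  180 → bin 2 (new)  [load 180/270]
  160 → bin 3 (new)  [load 160/270]
  130 → bin 4 (new)  [load 130/270]
  120 → bin 4  [load 250/270]
  90 → bin 2  [load 270/270]
  90 → bin 3  [load 250/270]
  60 → bin 5 (new)  [load 60/270]
  50 → bin 5  [load 110/270]
5 bins opened.

5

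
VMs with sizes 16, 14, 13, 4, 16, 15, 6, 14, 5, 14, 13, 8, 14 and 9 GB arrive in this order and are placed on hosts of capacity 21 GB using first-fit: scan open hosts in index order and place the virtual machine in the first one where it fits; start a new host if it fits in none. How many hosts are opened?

10

  16 → host 1 (new)  [load 16/21]
  14 → host 2 (new)  [load 14/21]
  13 → host 3 (new)  [load 13/21]
  4 → host 1  [load 20/21]
  16 → host 4 (new)  [load 16/21]
  15 → host 5 (new)  [load 15/21]
  6 → host 2  [load 20/21]
  14 → host 6 (new)  [load 14/21]
  5 → host 3  [load 18/21]
  14 → host 7 (new)  [load 14/21]
  13 → host 8 (new)  [load 13/21]
  8 → host 8  [load 21/21]
  14 → host 9 (new)  [load 14/21]
  9 → host 10 (new)  [load 9/21]
10 hosts opened.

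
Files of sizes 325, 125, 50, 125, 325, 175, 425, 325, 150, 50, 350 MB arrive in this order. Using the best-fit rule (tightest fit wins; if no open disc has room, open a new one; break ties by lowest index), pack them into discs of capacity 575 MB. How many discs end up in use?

5

  325 → disc 1 (new)  [load 325/575]
  125 → disc 1  [load 450/575]
  50 → disc 1  [load 500/575]
  125 → disc 2 (new)  [load 125/575]
  325 → disc 2  [load 450/575]
  175 → disc 3 (new)  [load 175/575]
  425 → disc 4 (new)  [load 425/575]
  325 → disc 3  [load 500/575]
  150 → disc 4  [load 575/575]
  50 → disc 1  [load 550/575]
  350 → disc 5 (new)  [load 350/575]
5 discs opened.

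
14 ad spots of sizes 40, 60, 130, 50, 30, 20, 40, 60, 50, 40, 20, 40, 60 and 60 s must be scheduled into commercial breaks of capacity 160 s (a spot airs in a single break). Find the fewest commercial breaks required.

Total = 130 + 60 + 60 + 60 + 60 + 50 + 50 + 40 + 40 + 40 + 40 + 30 + 20 + 20 = 700 s.
Lower bound: ⌈700/160⌉ = 5 commercial breaks.
A packing using 5 commercial breaks:
  break 1: 130 + 30 = 160
  break 2: 60 + 60 + 40 = 160
  break 3: 60 + 60 + 40 = 160
  break 4: 50 + 50 + 40 + 20 = 160
  break 5: 40 + 20 = 60
This matches the lower bound, so 5 is optimal.

5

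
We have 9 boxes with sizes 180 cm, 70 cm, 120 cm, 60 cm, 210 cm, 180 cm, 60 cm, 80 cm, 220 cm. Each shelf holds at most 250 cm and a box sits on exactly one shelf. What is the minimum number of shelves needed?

Total = 220 + 210 + 180 + 180 + 120 + 80 + 70 + 60 + 60 = 1180 cm.
Lower bound: ⌈1180/250⌉ = 5 shelves.
A packing using 6 shelves:
  shelf 1: 220 = 220
  shelf 2: 210 = 210
  shelf 3: 180 + 70 = 250
  shelf 4: 180 + 60 = 240
  shelf 5: 120 + 80 = 200
  shelf 6: 60 = 60
No arrangement into 5 shelves stays within capacity, so 6 is optimal.

6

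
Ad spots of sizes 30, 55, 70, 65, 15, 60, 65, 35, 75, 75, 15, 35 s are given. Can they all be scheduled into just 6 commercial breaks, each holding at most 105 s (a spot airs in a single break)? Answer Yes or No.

Total = 595 s; ⌈595/105⌉ = 6.
7 ad spots each exceed half the capacity and cannot share a break, forcing at least 7 commercial breaks.
At least 7 commercial breaks are required, but only 6 are allowed.

No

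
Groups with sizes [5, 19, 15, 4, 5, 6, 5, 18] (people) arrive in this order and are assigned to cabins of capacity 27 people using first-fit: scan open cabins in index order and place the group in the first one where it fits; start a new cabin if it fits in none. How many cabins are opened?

4

  5 → cabin 1 (new)  [load 5/27]
  19 → cabin 1  [load 24/27]
  15 → cabin 2 (new)  [load 15/27]
  4 → cabin 2  [load 19/27]
  5 → cabin 2  [load 24/27]
  6 → cabin 3 (new)  [load 6/27]
  5 → cabin 3  [load 11/27]
  18 → cabin 4 (new)  [load 18/27]
4 cabins opened.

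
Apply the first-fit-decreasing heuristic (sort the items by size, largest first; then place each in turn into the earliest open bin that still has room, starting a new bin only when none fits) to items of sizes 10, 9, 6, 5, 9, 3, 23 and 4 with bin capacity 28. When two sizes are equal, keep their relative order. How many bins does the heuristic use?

3

Sorted descending: 23, 10, 9, 9, 6, 5, 4, 3.
  23 → bin 1 (new)  [load 23/28]
  10 → bin 2 (new)  [load 10/28]
  9 → bin 2  [load 19/28]
  9 → bin 2  [load 28/28]
  6 → bin 3 (new)  [load 6/28]
  5 → bin 1  [load 28/28]
  4 → bin 3  [load 10/28]
  3 → bin 3  [load 13/28]
3 bins opened.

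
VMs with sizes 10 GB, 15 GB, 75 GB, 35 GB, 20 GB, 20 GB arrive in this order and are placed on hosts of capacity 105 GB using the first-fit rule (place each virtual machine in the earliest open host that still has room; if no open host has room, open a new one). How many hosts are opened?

  10 → host 1 (new)  [load 10/105]
  15 → host 1  [load 25/105]
  75 → host 1  [load 100/105]
  35 → host 2 (new)  [load 35/105]
  20 → host 2  [load 55/105]
  20 → host 2  [load 75/105]
2 hosts opened.

2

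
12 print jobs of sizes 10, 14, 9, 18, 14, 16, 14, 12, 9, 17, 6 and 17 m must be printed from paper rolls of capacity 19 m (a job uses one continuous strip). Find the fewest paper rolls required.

10

Total = 18 + 17 + 17 + 16 + 14 + 14 + 14 + 12 + 10 + 9 + 9 + 6 = 156 m.
Lower bound: ⌈156/19⌉ = 9 paper rolls.
A packing using 10 paper rolls:
  roll 1: 18 = 18
  roll 2: 17 = 17
  roll 3: 17 = 17
  roll 4: 16 = 16
  roll 5: 14 = 14
  roll 6: 14 = 14
  roll 7: 14 = 14
  roll 8: 12 + 6 = 18
  roll 9: 10 + 9 = 19
  roll 10: 9 = 9
No arrangement into 9 paper rolls stays within capacity, so 10 is optimal.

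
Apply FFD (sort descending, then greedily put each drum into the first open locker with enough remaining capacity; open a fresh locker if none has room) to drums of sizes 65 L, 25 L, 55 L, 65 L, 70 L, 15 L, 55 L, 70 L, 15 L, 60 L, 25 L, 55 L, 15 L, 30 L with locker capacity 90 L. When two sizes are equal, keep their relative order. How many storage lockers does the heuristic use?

Sorted descending: 70, 70, 65, 65, 60, 55, 55, 55, 30, 25, 25, 15, 15, 15.
  70 → locker 1 (new)  [load 70/90]
  70 → locker 2 (new)  [load 70/90]
  65 → locker 3 (new)  [load 65/90]
  65 → locker 4 (new)  [load 65/90]
  60 → locker 5 (new)  [load 60/90]
  55 → locker 6 (new)  [load 55/90]
  55 → locker 7 (new)  [load 55/90]
  55 → locker 8 (new)  [load 55/90]
  30 → locker 5  [load 90/90]
  25 → locker 3  [load 90/90]
  25 → locker 4  [load 90/90]
  15 → locker 1  [load 85/90]
  15 → locker 2  [load 85/90]
  15 → locker 6  [load 70/90]
8 storage lockers opened.

8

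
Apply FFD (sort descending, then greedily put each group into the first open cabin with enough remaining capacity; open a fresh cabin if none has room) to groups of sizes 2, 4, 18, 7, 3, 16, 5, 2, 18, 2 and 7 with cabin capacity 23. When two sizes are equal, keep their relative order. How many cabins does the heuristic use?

4

Sorted descending: 18, 18, 16, 7, 7, 5, 4, 3, 2, 2, 2.
  18 → cabin 1 (new)  [load 18/23]
  18 → cabin 2 (new)  [load 18/23]
  16 → cabin 3 (new)  [load 16/23]
  7 → cabin 3  [load 23/23]
  7 → cabin 4 (new)  [load 7/23]
  5 → cabin 1  [load 23/23]
  4 → cabin 2  [load 22/23]
  3 → cabin 4  [load 10/23]
  2 → cabin 4  [load 12/23]
  2 → cabin 4  [load 14/23]
  2 → cabin 4  [load 16/23]
4 cabins opened.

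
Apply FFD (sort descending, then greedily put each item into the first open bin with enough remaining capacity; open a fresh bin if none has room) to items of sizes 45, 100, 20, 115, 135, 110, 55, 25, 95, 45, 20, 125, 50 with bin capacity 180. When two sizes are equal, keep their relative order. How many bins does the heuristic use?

Sorted descending: 135, 125, 115, 110, 100, 95, 55, 50, 45, 45, 25, 20, 20.
  135 → bin 1 (new)  [load 135/180]
  125 → bin 2 (new)  [load 125/180]
  115 → bin 3 (new)  [load 115/180]
  110 → bin 4 (new)  [load 110/180]
  100 → bin 5 (new)  [load 100/180]
  95 → bin 6 (new)  [load 95/180]
  55 → bin 2  [load 180/180]
  50 → bin 3  [load 165/180]
  45 → bin 1  [load 180/180]
  45 → bin 4  [load 155/180]
  25 → bin 4  [load 180/180]
  20 → bin 5  [load 120/180]
  20 → bin 5  [load 140/180]
6 bins opened.

6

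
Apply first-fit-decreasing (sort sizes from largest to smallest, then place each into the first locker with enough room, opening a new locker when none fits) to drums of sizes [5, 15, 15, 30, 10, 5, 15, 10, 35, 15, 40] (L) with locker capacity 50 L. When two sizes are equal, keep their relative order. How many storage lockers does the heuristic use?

4

Sorted descending: 40, 35, 30, 15, 15, 15, 15, 10, 10, 5, 5.
  40 → locker 1 (new)  [load 40/50]
  35 → locker 2 (new)  [load 35/50]
  30 → locker 3 (new)  [load 30/50]
  15 → locker 2  [load 50/50]
  15 → locker 3  [load 45/50]
  15 → locker 4 (new)  [load 15/50]
  15 → locker 4  [load 30/50]
  10 → locker 1  [load 50/50]
  10 → locker 4  [load 40/50]
  5 → locker 3  [load 50/50]
  5 → locker 4  [load 45/50]
4 storage lockers opened.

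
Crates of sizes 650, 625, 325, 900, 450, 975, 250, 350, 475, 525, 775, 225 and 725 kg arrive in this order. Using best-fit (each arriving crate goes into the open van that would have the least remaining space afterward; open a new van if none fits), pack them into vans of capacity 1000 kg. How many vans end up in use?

  650 → van 1 (new)  [load 650/1000]
  625 → van 2 (new)  [load 625/1000]
  325 → van 1  [load 975/1000]
  900 → van 3 (new)  [load 900/1000]
  450 → van 4 (new)  [load 450/1000]
  975 → van 5 (new)  [load 975/1000]
  250 → van 2  [load 875/1000]
  350 → van 4  [load 800/1000]
  475 → van 6 (new)  [load 475/1000]
  525 → van 6  [load 1000/1000]
  775 → van 7 (new)  [load 775/1000]
  225 → van 7  [load 1000/1000]
  725 → van 8 (new)  [load 725/1000]
8 vans opened.

8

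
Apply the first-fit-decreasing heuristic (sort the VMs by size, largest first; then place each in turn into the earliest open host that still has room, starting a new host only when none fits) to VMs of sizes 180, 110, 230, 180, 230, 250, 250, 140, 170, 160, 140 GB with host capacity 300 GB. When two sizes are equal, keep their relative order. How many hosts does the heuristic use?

9

Sorted descending: 250, 250, 230, 230, 180, 180, 170, 160, 140, 140, 110.
  250 → host 1 (new)  [load 250/300]
  250 → host 2 (new)  [load 250/300]
  230 → host 3 (new)  [load 230/300]
  230 → host 4 (new)  [load 230/300]
  180 → host 5 (new)  [load 180/300]
  180 → host 6 (new)  [load 180/300]
  170 → host 7 (new)  [load 170/300]
  160 → host 8 (new)  [load 160/300]
  140 → host 8  [load 300/300]
  140 → host 9 (new)  [load 140/300]
  110 → host 5  [load 290/300]
9 hosts opened.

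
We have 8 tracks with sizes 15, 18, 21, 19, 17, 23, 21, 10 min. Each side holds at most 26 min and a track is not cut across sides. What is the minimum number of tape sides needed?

7

Total = 23 + 21 + 21 + 19 + 18 + 17 + 15 + 10 = 144 min.
Lower bound: ⌈144/26⌉ = 6 tape sides.
Also, 7 tracks each exceed 13 min, and no two of those can share a side, so at least 7 tape sides are needed.
A packing using 7 tape sides:
  side 1: 23 = 23
  side 2: 21 = 21
  side 3: 21 = 21
  side 4: 19 = 19
  side 5: 18 = 18
  side 6: 17 = 17
  side 7: 15 + 10 = 25
This matches the lower bound, so 7 is optimal.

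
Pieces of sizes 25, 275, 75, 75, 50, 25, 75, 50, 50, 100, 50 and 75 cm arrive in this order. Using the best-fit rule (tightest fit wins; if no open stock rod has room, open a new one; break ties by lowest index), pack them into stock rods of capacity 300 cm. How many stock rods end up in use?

4

  25 → stock rod 1 (new)  [load 25/300]
  275 → stock rod 1  [load 300/300]
  75 → stock rod 2 (new)  [load 75/300]
  75 → stock rod 2  [load 150/300]
  50 → stock rod 2  [load 200/300]
  25 → stock rod 2  [load 225/300]
  75 → stock rod 2  [load 300/300]
  50 → stock rod 3 (new)  [load 50/300]
  50 → stock rod 3  [load 100/300]
  100 → stock rod 3  [load 200/300]
  50 → stock rod 3  [load 250/300]
  75 → stock rod 4 (new)  [load 75/300]
4 stock rods opened.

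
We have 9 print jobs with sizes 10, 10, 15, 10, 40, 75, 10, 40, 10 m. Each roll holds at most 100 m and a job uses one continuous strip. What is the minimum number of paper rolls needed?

3

Total = 75 + 40 + 40 + 15 + 10 + 10 + 10 + 10 + 10 = 220 m.
Lower bound: ⌈220/100⌉ = 3 paper rolls.
A packing using 3 paper rolls:
  roll 1: 75 + 15 + 10 = 100
  roll 2: 40 + 40 + 10 + 10 = 100
  roll 3: 10 + 10 = 20
This matches the lower bound, so 3 is optimal.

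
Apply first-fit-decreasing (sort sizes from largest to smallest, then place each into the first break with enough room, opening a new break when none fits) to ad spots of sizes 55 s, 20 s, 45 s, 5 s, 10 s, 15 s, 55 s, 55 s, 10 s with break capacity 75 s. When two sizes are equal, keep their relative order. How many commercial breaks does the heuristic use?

Sorted descending: 55, 55, 55, 45, 20, 15, 10, 10, 5.
  55 → break 1 (new)  [load 55/75]
  55 → break 2 (new)  [load 55/75]
  55 → break 3 (new)  [load 55/75]
  45 → break 4 (new)  [load 45/75]
  20 → break 1  [load 75/75]
  15 → break 2  [load 70/75]
  10 → break 3  [load 65/75]
  10 → break 3  [load 75/75]
  5 → break 2  [load 75/75]
4 commercial breaks opened.

4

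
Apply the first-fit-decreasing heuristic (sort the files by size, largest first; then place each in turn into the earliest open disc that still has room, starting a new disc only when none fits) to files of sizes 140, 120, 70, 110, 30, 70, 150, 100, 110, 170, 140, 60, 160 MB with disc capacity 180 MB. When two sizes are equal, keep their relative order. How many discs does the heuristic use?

Sorted descending: 170, 160, 150, 140, 140, 120, 110, 110, 100, 70, 70, 60, 30.
  170 → disc 1 (new)  [load 170/180]
  160 → disc 2 (new)  [load 160/180]
  150 → disc 3 (new)  [load 150/180]
  140 → disc 4 (new)  [load 140/180]
  140 → disc 5 (new)  [load 140/180]
  120 → disc 6 (new)  [load 120/180]
  110 → disc 7 (new)  [load 110/180]
  110 → disc 8 (new)  [load 110/180]
  100 → disc 9 (new)  [load 100/180]
  70 → disc 7  [load 180/180]
  70 → disc 8  [load 180/180]
  60 → disc 6  [load 180/180]
  30 → disc 3  [load 180/180]
9 discs opened.

9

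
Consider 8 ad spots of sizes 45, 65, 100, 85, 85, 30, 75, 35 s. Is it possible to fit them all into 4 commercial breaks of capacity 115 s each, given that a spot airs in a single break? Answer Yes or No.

No

Total = 520 s; ⌈520/115⌉ = 5.
At least 5 commercial breaks are required, but only 4 are allowed.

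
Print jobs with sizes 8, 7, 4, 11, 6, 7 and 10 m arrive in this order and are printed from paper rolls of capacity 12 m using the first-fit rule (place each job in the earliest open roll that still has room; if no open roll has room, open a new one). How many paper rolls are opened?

  8 → roll 1 (new)  [load 8/12]
  7 → roll 2 (new)  [load 7/12]
  4 → roll 1  [load 12/12]
  11 → roll 3 (new)  [load 11/12]
  6 → roll 4 (new)  [load 6/12]
  7 → roll 5 (new)  [load 7/12]
  10 → roll 6 (new)  [load 10/12]
6 paper rolls opened.

6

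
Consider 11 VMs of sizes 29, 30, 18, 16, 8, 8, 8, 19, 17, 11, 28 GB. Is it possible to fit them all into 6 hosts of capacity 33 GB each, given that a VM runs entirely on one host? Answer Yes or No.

No

Total = 192 GB; ⌈192/33⌉ = 6.
The bound of 6 does not rule out 6, but exhaustive search shows no assignment into 6 hosts of capacity 33 GB exists — the minimum is 7.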